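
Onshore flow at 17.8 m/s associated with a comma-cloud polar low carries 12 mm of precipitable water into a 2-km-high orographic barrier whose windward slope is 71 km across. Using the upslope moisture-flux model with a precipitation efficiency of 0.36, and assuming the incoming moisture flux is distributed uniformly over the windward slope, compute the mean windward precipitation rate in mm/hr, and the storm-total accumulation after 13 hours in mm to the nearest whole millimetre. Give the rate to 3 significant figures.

R ≈ 3.90 mm/hr; total ≈ 51 mm

Incoming column moisture flux per unit ridge length: F = V × PW = 17.8 × 12 = 213.6 mm·m/s.
Spread over the 71 km slope with efficiency ε = 0.36: R = ε·F/W = 0.36 × 213.6 / 71000 m = 1.083e-03 mm/s.
R = 1.083e-03 × 3600 = 3.90 mm/hr.
Over 13 h: total = 3.90 × 13 = 50.7 ≈ 51 mm.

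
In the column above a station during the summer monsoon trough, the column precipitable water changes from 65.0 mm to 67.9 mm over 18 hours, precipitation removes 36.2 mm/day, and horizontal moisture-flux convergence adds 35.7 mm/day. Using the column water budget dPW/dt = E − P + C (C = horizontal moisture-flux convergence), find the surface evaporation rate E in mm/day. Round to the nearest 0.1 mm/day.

E ≈ 4.4 mm/day

dPW/dt = (67.9 − 65.0) mm / (18/24 day) = +3.867 mm/day.
E = dPW/dt + P − C = (+3.867) + 36.2 − (35.7) = 4.4 mm/day.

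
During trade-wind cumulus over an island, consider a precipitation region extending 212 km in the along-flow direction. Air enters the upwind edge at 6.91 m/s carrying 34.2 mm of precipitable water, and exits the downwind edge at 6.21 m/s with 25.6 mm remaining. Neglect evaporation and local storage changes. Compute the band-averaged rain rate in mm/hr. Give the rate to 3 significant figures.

R ≈ 1.31 mm/hr

Column moisture flux per unit crosswind length is F = V × PW.
Inflow: F_in = 6.91 × 34.2 = 236.322 mm·m/s
Outflow: F_out = 6.21 × 25.6 = 158.976 mm·m/s
Steady-state rate R = (F_in − F_out)/L = (236.322 − 158.976) / 212000 m = 3.648e-04 mm/s.
R = 3.648e-04 × 3600 = 1.31 mm/hr.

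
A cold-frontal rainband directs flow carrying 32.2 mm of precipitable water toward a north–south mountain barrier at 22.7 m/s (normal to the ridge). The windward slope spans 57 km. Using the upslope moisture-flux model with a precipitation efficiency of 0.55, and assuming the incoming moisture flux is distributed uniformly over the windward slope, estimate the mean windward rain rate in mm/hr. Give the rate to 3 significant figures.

Incoming column moisture flux per unit ridge length: F = V × PW = 22.7 × 32.2 = 730.94 mm·m/s.
Spread over the 57 km slope with efficiency ε = 0.55: R = ε·F/W = 0.55 × 730.94 / 57000 m = 7.053e-03 mm/s.
R = 7.053e-03 × 3600 = 25.4 mm/hr.

R ≈ 25.4 mm/hr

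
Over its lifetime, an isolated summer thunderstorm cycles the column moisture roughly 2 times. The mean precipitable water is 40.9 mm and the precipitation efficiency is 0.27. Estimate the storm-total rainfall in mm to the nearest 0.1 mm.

Each cycle deposits ε × PW = 0.27 × 40.9 = 11.043 mm.
Over 2 cycles: 2 × 11.043 = 22.1 mm.

rainfall ≈ 22.1 mm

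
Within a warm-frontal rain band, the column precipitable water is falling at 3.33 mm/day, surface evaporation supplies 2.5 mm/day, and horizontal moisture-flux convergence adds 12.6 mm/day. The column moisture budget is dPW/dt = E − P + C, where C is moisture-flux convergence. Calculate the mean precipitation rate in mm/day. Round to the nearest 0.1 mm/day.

dPW/dt = -3.33 mm/day.
P = E + C − dPW/dt = 2.5 + (12.6) − (-3.33) = 18.4 mm/day.

P ≈ 18.4 mm/day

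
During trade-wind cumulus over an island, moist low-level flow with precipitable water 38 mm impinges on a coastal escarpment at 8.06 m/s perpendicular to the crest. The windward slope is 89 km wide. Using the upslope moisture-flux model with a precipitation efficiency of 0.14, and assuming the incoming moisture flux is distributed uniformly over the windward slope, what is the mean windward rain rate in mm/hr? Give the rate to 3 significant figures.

Incoming column moisture flux per unit ridge length: F = V × PW = 8.06 × 38 = 306.28 mm·m/s.
Spread over the 89 km slope with efficiency ε = 0.14: R = ε·F/W = 0.14 × 306.28 / 89000 m = 4.818e-04 mm/s.
R = 4.818e-04 × 3600 = 1.73 mm/hr.

R ≈ 1.73 mm/hr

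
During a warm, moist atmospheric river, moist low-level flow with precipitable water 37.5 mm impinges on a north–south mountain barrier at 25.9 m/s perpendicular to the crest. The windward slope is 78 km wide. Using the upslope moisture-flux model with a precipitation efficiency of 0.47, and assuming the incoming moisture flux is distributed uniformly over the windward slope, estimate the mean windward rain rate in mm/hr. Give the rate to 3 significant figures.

R ≈ 21.1 mm/hr

Incoming column moisture flux per unit ridge length: F = V × PW = 25.9 × 37.5 = 971.25 mm·m/s.
Spread over the 78 km slope with efficiency ε = 0.47: R = ε·F/W = 0.47 × 971.25 / 78000 m = 5.852e-03 mm/s.
R = 5.852e-03 × 3600 = 21.1 mm/hr.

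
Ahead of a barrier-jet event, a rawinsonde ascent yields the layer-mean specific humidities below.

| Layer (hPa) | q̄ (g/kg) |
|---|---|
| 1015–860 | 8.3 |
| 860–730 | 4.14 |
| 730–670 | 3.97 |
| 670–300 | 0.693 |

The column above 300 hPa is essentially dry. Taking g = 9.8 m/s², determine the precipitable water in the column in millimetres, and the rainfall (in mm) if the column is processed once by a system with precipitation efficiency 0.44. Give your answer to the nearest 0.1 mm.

PW ≈ 23.7 mm; rainfall ≈ 10.4 mm

Precipitable water is the column-integrated vapour mass per unit area: PW = (1/g) Σ q̄ Δp, with q in kg/kg and Δp in Pa (1 kg/m² of water = 1 mm).
Layer 1015–860 hPa: Δp = 155 hPa = 15500 Pa, q̄ = 0.0083 kg/kg → 0.0083 × 15500 / 9.8 = 13.13 mm
Layer 860–730 hPa: Δp = 130 hPa = 13000 Pa, q̄ = 0.00414 kg/kg → 0.00414 × 13000 / 9.8 = 5.49 mm
Layer 730–670 hPa: Δp = 60 hPa = 6000 Pa, q̄ = 0.00397 kg/kg → 0.00397 × 6000 / 9.8 = 2.43 mm
Layer 670–300 hPa: Δp = 370 hPa = 37000 Pa, q̄ = 0.000693 kg/kg → 0.000693 × 37000 / 9.8 = 2.62 mm
PW = 13.13 + 5.49 + 2.43 + 2.62 = 23.67 ≈ 23.7 mm.
Rainfall = ε × PW = 0.44 × 23.7 = 10.4 mm.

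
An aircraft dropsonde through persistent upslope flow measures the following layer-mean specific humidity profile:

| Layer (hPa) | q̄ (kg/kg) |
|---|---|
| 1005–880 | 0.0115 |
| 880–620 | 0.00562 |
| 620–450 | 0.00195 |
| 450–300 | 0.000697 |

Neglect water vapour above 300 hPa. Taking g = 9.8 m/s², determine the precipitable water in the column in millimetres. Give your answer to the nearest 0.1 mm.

Precipitable water is the column-integrated vapour mass per unit area: PW = (1/g) Σ q̄ Δp, with q in kg/kg and Δp in Pa (1 kg/m² of water = 1 mm).
Layer 1005–880 hPa: Δp = 125 hPa = 12500 Pa, q̄ = 0.0115 kg/kg → 0.0115 × 12500 / 9.8 = 14.67 mm
Layer 880–620 hPa: Δp = 260 hPa = 26000 Pa, q̄ = 0.00562 kg/kg → 0.00562 × 26000 / 9.8 = 14.91 mm
Layer 620–450 hPa: Δp = 170 hPa = 17000 Pa, q̄ = 0.00195 kg/kg → 0.00195 × 17000 / 9.8 = 3.38 mm
Layer 450–300 hPa: Δp = 150 hPa = 15000 Pa, q̄ = 0.000697 kg/kg → 0.000697 × 15000 / 9.8 = 1.07 mm
PW = 14.67 + 14.91 + 3.38 + 1.07 = 34.03 ≈ 34.0 mm.

PW ≈ 34.0 mm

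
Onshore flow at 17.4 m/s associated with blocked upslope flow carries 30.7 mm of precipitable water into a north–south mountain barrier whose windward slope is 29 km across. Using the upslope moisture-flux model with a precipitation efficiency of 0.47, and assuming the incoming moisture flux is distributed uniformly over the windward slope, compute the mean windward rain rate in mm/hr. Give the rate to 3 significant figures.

Incoming column moisture flux per unit ridge length: F = V × PW = 17.4 × 30.7 = 534.18 mm·m/s.
Spread over the 29 km slope with efficiency ε = 0.47: R = ε·F/W = 0.47 × 534.18 / 29000 m = 8.657e-03 mm/s.
R = 8.657e-03 × 3600 = 31.2 mm/hr.

R ≈ 31.2 mm/hr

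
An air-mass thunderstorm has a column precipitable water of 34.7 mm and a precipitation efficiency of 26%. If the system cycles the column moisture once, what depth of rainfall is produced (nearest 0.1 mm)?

Rainfall = ε × PW = 0.26 × 34.7 = 9.0 mm.

rainfall ≈ 9.0 mm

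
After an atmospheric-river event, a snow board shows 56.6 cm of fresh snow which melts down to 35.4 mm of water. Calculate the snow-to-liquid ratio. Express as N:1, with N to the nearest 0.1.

Ratio = snow depth / SWE = 566 mm / 35.4 mm = 16.0, i.e. 16.0:1.

ratio ≈ 16.0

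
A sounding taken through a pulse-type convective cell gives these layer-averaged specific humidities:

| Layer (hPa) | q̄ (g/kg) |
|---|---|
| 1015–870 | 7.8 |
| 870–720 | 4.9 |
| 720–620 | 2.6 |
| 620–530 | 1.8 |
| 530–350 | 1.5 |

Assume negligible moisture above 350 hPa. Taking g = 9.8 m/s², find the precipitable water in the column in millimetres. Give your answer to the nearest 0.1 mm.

Precipitable water is the column-integrated vapour mass per unit area: PW = (1/g) Σ q̄ Δp, with q in kg/kg and Δp in Pa (1 kg/m² of water = 1 mm).
Layer 1015–870 hPa: Δp = 145 hPa = 14500 Pa, q̄ = 0.0078 kg/kg → 0.0078 × 14500 / 9.8 = 11.54 mm
Layer 870–720 hPa: Δp = 150 hPa = 15000 Pa, q̄ = 0.0049 kg/kg → 0.0049 × 15000 / 9.8 = 7.50 mm
Layer 720–620 hPa: Δp = 100 hPa = 10000 Pa, q̄ = 0.0026 kg/kg → 0.0026 × 10000 / 9.8 = 2.65 mm
Layer 620–530 hPa: Δp = 90 hPa = 9000 Pa, q̄ = 0.0018 kg/kg → 0.0018 × 9000 / 9.8 = 1.65 mm
Layer 530–350 hPa: Δp = 180 hPa = 18000 Pa, q̄ = 0.0015 kg/kg → 0.0015 × 18000 / 9.8 = 2.76 mm
PW = 11.54 + 7.50 + 2.65 + 1.65 + 2.76 = 26.10 ≈ 26.1 mm.

PW ≈ 26.1 mm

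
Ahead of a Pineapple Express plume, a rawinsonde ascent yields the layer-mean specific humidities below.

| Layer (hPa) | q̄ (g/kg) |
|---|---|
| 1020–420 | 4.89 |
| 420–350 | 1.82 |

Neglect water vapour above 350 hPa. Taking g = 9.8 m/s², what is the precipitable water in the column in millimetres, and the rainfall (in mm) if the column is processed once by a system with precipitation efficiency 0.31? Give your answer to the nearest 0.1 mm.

PW ≈ 31.2 mm; rainfall ≈ 9.7 mm

Precipitable water is the column-integrated vapour mass per unit area: PW = (1/g) Σ q̄ Δp, with q in kg/kg and Δp in Pa (1 kg/m² of water = 1 mm).
Layer 1020–420 hPa: Δp = 600 hPa = 60000 Pa, q̄ = 0.00489 kg/kg → 0.00489 × 60000 / 9.8 = 29.94 mm
Layer 420–350 hPa: Δp = 70 hPa = 7000 Pa, q̄ = 0.00182 kg/kg → 0.00182 × 7000 / 9.8 = 1.30 mm
PW = 29.94 + 1.30 = 31.24 ≈ 31.2 mm.
Rainfall = ε × PW = 0.31 × 31.2 = 9.7 mm.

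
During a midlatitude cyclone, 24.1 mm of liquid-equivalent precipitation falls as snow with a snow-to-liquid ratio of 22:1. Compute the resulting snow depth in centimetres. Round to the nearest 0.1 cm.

Snow depth = liquid × ratio = 24.1 mm × 22 = 530.2 mm = 53.0 cm.

snow depth ≈ 53.0 cm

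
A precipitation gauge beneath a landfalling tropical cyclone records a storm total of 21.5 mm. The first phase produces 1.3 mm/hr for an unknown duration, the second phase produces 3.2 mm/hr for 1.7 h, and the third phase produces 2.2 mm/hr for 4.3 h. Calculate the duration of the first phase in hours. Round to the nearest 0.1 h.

duration ≈ 5.1 h

Known phases: 3.2 × 1.7 + 2.2 × 4.3 = 5.44 + 9.46 = 14.9 mm.
Remaining depth = 21.5 − 14.9 = 6.6 mm.
Duration = 6.6 / 1.3 = 5.1 h.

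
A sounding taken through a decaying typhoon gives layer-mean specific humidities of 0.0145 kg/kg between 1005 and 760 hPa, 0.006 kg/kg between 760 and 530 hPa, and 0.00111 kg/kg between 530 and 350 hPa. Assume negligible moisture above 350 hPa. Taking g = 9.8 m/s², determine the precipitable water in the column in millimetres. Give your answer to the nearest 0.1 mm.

Precipitable water is the column-integrated vapour mass per unit area: PW = (1/g) Σ q̄ Δp, with q in kg/kg and Δp in Pa (1 kg/m² of water = 1 mm).
Layer 1005–760 hPa: Δp = 245 hPa = 24500 Pa, q̄ = 0.0145 kg/kg → 0.0145 × 24500 / 9.8 = 36.25 mm
Layer 760–530 hPa: Δp = 230 hPa = 23000 Pa, q̄ = 0.006 kg/kg → 0.006 × 23000 / 9.8 = 14.08 mm
Layer 530–350 hPa: Δp = 180 hPa = 18000 Pa, q̄ = 0.00111 kg/kg → 0.00111 × 18000 / 9.8 = 2.04 mm
PW = 36.25 + 14.08 + 2.04 = 52.37 ≈ 52.4 mm.

PW ≈ 52.4 mm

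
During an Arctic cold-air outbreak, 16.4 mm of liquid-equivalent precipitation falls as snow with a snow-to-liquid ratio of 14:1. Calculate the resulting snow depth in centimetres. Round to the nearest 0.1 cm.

Snow depth = liquid × ratio = 16.4 mm × 14 = 229.6 mm = 23.0 cm.

snow depth ≈ 23.0 cm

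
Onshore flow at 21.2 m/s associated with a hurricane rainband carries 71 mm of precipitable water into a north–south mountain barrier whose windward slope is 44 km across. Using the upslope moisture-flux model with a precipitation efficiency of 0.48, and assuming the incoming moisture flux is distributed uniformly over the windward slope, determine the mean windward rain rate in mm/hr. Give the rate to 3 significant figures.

Incoming column moisture flux per unit ridge length: F = V × PW = 21.2 × 71 = 1505.2 mm·m/s.
Spread over the 44 km slope with efficiency ε = 0.48: R = ε·F/W = 0.48 × 1505.2 / 44000 m = 1.642e-02 mm/s.
R = 1.642e-02 × 3600 = 59.1 mm/hr.

R ≈ 59.1 mm/hr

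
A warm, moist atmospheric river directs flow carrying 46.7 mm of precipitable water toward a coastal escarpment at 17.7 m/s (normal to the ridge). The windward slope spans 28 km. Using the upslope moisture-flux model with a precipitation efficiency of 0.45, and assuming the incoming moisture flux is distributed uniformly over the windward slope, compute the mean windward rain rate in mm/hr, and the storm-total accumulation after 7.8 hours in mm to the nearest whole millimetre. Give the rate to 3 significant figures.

R ≈ 47.8 mm/hr; total ≈ 373 mm

Incoming column moisture flux per unit ridge length: F = V × PW = 17.7 × 46.7 = 826.59 mm·m/s.
Spread over the 28 km slope with efficiency ε = 0.45: R = ε·F/W = 0.45 × 826.59 / 28000 m = 1.328e-02 mm/s.
R = 1.328e-02 × 3600 = 47.8 mm/hr.
Over 7.8 h: total = 47.8 × 7.8 = 372.84 ≈ 373 mm.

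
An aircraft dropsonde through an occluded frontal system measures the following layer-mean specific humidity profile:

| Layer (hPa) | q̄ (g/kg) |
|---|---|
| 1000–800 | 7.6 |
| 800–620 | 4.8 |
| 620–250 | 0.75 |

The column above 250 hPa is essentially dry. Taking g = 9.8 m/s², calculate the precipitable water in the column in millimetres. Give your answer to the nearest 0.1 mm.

Precipitable water is the column-integrated vapour mass per unit area: PW = (1/g) Σ q̄ Δp, with q in kg/kg and Δp in Pa (1 kg/m² of water = 1 mm).
Layer 1000–800 hPa: Δp = 200 hPa = 20000 Pa, q̄ = 0.0076 kg/kg → 0.0076 × 20000 / 9.8 = 15.51 mm
Layer 800–620 hPa: Δp = 180 hPa = 18000 Pa, q̄ = 0.0048 kg/kg → 0.0048 × 18000 / 9.8 = 8.82 mm
Layer 620–250 hPa: Δp = 370 hPa = 37000 Pa, q̄ = 0.00075 kg/kg → 0.00075 × 37000 / 9.8 = 2.83 mm
PW = 15.51 + 8.82 + 2.83 = 27.16 ≈ 27.2 mm.

PW ≈ 27.2 mm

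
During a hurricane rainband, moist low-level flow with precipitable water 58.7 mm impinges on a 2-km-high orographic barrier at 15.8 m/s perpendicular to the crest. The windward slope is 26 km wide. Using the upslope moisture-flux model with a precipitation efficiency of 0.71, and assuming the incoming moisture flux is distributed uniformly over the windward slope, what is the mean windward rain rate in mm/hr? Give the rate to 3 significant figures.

Incoming column moisture flux per unit ridge length: F = V × PW = 15.8 × 58.7 = 927.46 mm·m/s.
Spread over the 26 km slope with efficiency ε = 0.71: R = ε·F/W = 0.71 × 927.46 / 26000 m = 2.533e-02 mm/s.
R = 2.533e-02 × 3600 = 91.2 mm/hr.

R ≈ 91.2 mm/hr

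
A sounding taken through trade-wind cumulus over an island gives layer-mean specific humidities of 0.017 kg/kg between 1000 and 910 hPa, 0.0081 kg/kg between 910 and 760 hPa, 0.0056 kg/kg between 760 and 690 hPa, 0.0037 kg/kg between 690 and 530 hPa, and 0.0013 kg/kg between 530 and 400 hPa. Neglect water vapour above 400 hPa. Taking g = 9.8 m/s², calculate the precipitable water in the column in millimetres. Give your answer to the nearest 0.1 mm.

Precipitable water is the column-integrated vapour mass per unit area: PW = (1/g) Σ q̄ Δp, with q in kg/kg and Δp in Pa (1 kg/m² of water = 1 mm).
Layer 1000–910 hPa: Δp = 90 hPa = 9000 Pa, q̄ = 0.017 kg/kg → 0.017 × 9000 / 9.8 = 15.61 mm
Layer 910–760 hPa: Δp = 150 hPa = 15000 Pa, q̄ = 0.0081 kg/kg → 0.0081 × 15000 / 9.8 = 12.40 mm
Layer 760–690 hPa: Δp = 70 hPa = 7000 Pa, q̄ = 0.0056 kg/kg → 0.0056 × 7000 / 9.8 = 4.00 mm
Layer 690–530 hPa: Δp = 160 hPa = 16000 Pa, q̄ = 0.0037 kg/kg → 0.0037 × 16000 / 9.8 = 6.04 mm
Layer 530–400 hPa: Δp = 130 hPa = 13000 Pa, q̄ = 0.0013 kg/kg → 0.0013 × 13000 / 9.8 = 1.72 mm
PW = 15.61 + 12.40 + 4.00 + 6.04 + 1.72 = 39.77 ≈ 39.8 mm.

PW ≈ 39.8 mm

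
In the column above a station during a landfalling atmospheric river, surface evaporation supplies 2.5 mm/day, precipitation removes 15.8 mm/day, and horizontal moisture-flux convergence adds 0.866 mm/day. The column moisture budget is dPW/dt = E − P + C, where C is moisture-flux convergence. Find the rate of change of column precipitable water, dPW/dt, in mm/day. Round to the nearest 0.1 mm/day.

dPW/dt ≈ -12.4 mm/day

dPW/dt = E − P + C = 2.5 − 15.8 + (0.866) = -12.4 mm/day.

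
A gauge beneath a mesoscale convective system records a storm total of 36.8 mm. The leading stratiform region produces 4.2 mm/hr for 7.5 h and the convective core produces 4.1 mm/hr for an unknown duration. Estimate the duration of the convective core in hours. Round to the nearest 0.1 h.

duration ≈ 1.3 h

Known phases: 4.2 × 7.5 = 31.5 mm.
Remaining depth = 36.8 − 31.5 = 5.3 mm.
Duration = 5.3 / 4.1 = 1.3 h.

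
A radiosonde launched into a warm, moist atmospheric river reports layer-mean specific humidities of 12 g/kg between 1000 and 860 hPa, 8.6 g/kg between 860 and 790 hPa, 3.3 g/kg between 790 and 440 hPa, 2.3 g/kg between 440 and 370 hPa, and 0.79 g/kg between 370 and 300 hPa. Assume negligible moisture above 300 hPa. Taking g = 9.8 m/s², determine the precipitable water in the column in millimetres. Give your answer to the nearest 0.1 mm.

PW ≈ 37.3 mm

Precipitable water is the column-integrated vapour mass per unit area: PW = (1/g) Σ q̄ Δp, with q in kg/kg and Δp in Pa (1 kg/m² of water = 1 mm).
Layer 1000–860 hPa: Δp = 140 hPa = 14000 Pa, q̄ = 0.012 kg/kg → 0.012 × 14000 / 9.8 = 17.14 mm
Layer 860–790 hPa: Δp = 70 hPa = 7000 Pa, q̄ = 0.0086 kg/kg → 0.0086 × 7000 / 9.8 = 6.14 mm
Layer 790–440 hPa: Δp = 350 hPa = 35000 Pa, q̄ = 0.0033 kg/kg → 0.0033 × 35000 / 9.8 = 11.79 mm
Layer 440–370 hPa: Δp = 70 hPa = 7000 Pa, q̄ = 0.0023 kg/kg → 0.0023 × 7000 / 9.8 = 1.64 mm
Layer 370–300 hPa: Δp = 70 hPa = 7000 Pa, q̄ = 0.00079 kg/kg → 0.00079 × 7000 / 9.8 = 0.56 mm
PW = 17.14 + 6.14 + 11.79 + 1.64 + 0.56 = 37.27 ≈ 37.3 mm.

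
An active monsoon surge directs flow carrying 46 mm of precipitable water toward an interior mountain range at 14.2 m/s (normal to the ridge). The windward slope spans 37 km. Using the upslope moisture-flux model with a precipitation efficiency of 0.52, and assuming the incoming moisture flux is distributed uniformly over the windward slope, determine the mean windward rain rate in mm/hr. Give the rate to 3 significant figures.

R ≈ 33.0 mm/hr

Incoming column moisture flux per unit ridge length: F = V × PW = 14.2 × 46 = 653.2 mm·m/s.
Spread over the 37 km slope with efficiency ε = 0.52: R = ε·F/W = 0.52 × 653.2 / 37000 m = 9.180e-03 mm/s.
R = 9.180e-03 × 3600 = 33.0 mm/hr.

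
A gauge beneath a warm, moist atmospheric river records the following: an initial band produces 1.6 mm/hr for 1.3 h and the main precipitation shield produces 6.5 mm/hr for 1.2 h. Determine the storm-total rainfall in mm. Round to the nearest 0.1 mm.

Total = Σ Rᵢ Δtᵢ = 1.6 × 1.3 + 6.5 × 1.2
      = 2.08 + 7.8 = 9.9 mm.

total ≈ 9.9 mm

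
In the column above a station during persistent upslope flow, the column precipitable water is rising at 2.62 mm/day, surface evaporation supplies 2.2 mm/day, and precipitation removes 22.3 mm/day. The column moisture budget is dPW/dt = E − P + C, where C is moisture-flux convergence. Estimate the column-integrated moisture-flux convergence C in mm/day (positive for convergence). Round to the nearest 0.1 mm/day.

C ≈ 22.7 mm/day

dPW/dt = +2.62 mm/day.
C = dPW/dt − E + P = (+2.62) − 2.2 + 22.3 = 22.7 mm/day.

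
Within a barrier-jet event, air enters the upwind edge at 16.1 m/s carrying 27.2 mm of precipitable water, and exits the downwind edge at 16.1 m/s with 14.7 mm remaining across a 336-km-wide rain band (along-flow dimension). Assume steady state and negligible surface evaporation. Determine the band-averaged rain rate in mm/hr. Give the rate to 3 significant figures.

Column moisture flux per unit crosswind length is F = V × PW.
Inflow: F_in = 16.1 × 27.2 = 437.92 mm·m/s
Outflow: F_out = 16.1 × 14.7 = 236.67 mm·m/s
Steady-state rate R = (F_in − F_out)/L = (437.92 − 236.67) / 336000 m = 5.990e-04 mm/s.
R = 5.990e-04 × 3600 = 2.16 mm/hr.

R ≈ 2.16 mm/hr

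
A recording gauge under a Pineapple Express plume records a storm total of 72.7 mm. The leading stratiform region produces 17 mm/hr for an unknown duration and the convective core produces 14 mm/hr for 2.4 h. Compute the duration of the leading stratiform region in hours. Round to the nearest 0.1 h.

Known phases: 14 × 2.4 = 33.6 mm.
Remaining depth = 72.7 − 33.6 = 39.1 mm.
Duration = 39.1 / 17 = 2.3 h.

duration ≈ 2.3 h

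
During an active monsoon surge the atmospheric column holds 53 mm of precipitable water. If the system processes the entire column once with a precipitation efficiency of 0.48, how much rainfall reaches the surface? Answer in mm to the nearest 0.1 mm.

rainfall ≈ 25.4 mm

Rainfall = ε × PW = 0.48 × 53 = 25.4 mm.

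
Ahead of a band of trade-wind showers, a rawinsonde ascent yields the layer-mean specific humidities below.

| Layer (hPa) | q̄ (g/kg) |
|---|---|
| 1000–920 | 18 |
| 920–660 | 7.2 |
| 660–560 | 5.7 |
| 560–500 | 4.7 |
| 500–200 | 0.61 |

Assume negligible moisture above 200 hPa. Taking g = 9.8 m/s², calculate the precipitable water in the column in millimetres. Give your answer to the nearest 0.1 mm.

Precipitable water is the column-integrated vapour mass per unit area: PW = (1/g) Σ q̄ Δp, with q in kg/kg and Δp in Pa (1 kg/m² of water = 1 mm).
Layer 1000–920 hPa: Δp = 80 hPa = 8000 Pa, q̄ = 0.018 kg/kg → 0.018 × 8000 / 9.8 = 14.69 mm
Layer 920–660 hPa: Δp = 260 hPa = 26000 Pa, q̄ = 0.0072 kg/kg → 0.0072 × 26000 / 9.8 = 19.10 mm
Layer 660–560 hPa: Δp = 100 hPa = 10000 Pa, q̄ = 0.0057 kg/kg → 0.0057 × 10000 / 9.8 = 5.82 mm
Layer 560–500 hPa: Δp = 60 hPa = 6000 Pa, q̄ = 0.0047 kg/kg → 0.0047 × 6000 / 9.8 = 2.88 mm
Layer 500–200 hPa: Δp = 300 hPa = 30000 Pa, q̄ = 0.00061 kg/kg → 0.00061 × 30000 / 9.8 = 1.87 mm
PW = 14.69 + 19.10 + 5.82 + 2.88 + 1.87 = 44.36 ≈ 44.4 mm.

PW ≈ 44.4 mm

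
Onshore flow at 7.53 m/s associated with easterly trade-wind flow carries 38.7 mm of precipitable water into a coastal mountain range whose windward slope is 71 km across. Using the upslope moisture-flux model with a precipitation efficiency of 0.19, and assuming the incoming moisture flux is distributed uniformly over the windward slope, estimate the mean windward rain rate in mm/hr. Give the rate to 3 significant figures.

Incoming column moisture flux per unit ridge length: F = V × PW = 7.53 × 38.7 = 291.411 mm·m/s.
Spread over the 71 km slope with efficiency ε = 0.19: R = ε·F/W = 0.19 × 291.411 / 71000 m = 7.798e-04 mm/s.
R = 7.798e-04 × 3600 = 2.81 mm/hr.

R ≈ 2.81 mm/hr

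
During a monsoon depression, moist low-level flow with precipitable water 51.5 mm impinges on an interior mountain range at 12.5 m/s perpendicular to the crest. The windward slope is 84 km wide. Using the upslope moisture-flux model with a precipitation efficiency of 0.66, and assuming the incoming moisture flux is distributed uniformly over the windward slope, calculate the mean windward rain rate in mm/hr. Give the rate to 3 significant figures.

Incoming column moisture flux per unit ridge length: F = V × PW = 12.5 × 51.5 = 643.75 mm·m/s.
Spread over the 84 km slope with efficiency ε = 0.66: R = ε·F/W = 0.66 × 643.75 / 84000 m = 5.058e-03 mm/s.
R = 5.058e-03 × 3600 = 18.2 mm/hr.

R ≈ 18.2 mm/hr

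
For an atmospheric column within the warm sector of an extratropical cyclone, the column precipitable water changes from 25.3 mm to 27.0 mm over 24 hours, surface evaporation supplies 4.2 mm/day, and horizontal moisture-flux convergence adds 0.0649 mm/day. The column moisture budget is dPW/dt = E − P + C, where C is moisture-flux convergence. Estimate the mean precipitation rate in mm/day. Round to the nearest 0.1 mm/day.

P ≈ 2.6 mm/day

dPW/dt = (27.0 − 25.3) mm / (24/24 day) = +1.700 mm/day.
P = E + C − dPW/dt = 4.2 + (0.0649) − (+1.700) = 2.6 mm/day.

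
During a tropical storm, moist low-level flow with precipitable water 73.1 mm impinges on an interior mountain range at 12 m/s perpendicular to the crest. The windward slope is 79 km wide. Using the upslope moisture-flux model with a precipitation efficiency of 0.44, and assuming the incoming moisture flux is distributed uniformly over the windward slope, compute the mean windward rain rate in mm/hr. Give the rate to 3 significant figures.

R ≈ 17.6 mm/hr

Incoming column moisture flux per unit ridge length: F = V × PW = 12 × 73.1 = 877.2 mm·m/s.
Spread over the 79 km slope with efficiency ε = 0.44: R = ε·F/W = 0.44 × 877.2 / 79000 m = 4.886e-03 mm/s.
R = 4.886e-03 × 3600 = 17.6 mm/hr.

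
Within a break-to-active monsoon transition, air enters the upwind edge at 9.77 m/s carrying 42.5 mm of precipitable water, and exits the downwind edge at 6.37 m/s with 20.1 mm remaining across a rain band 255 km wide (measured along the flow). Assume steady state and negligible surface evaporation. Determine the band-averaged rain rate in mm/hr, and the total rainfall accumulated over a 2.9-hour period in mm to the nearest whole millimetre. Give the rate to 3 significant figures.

R ≈ 4.05 mm/hr; total ≈ 12 mm

Column moisture flux per unit crosswind length is F = V × PW.
Inflow: F_in = 9.77 × 42.5 = 415.225 mm·m/s
Outflow: F_out = 6.37 × 20.1 = 128.037 mm·m/s
Steady-state rate R = (F_in − F_out)/L = (415.225 − 128.037) / 255000 m = 1.126e-03 mm/s.
R = 1.126e-03 × 3600 = 4.05 mm/hr.
Over 2.9 h: total = 4.05 × 2.9 = 11.745 ≈ 12 mm.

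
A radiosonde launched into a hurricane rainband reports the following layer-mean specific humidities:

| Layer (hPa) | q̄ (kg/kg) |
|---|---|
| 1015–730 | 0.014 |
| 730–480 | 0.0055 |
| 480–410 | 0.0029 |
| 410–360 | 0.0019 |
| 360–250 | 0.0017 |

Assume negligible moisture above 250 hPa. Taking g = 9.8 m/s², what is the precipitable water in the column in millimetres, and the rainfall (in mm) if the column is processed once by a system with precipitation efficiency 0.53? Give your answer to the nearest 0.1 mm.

PW ≈ 59.7 mm; rainfall ≈ 31.6 mm

Precipitable water is the column-integrated vapour mass per unit area: PW = (1/g) Σ q̄ Δp, with q in kg/kg and Δp in Pa (1 kg/m² of water = 1 mm).
Layer 1015–730 hPa: Δp = 285 hPa = 28500 Pa, q̄ = 0.014 kg/kg → 0.014 × 28500 / 9.8 = 40.71 mm
Layer 730–480 hPa: Δp = 250 hPa = 25000 Pa, q̄ = 0.0055 kg/kg → 0.0055 × 25000 / 9.8 = 14.03 mm
Layer 480–410 hPa: Δp = 70 hPa = 7000 Pa, q̄ = 0.0029 kg/kg → 0.0029 × 7000 / 9.8 = 2.07 mm
Layer 410–360 hPa: Δp = 50 hPa = 5000 Pa, q̄ = 0.0019 kg/kg → 0.0019 × 5000 / 9.8 = 0.97 mm
Layer 360–250 hPa: Δp = 110 hPa = 11000 Pa, q̄ = 0.0017 kg/kg → 0.0017 × 11000 / 9.8 = 1.91 mm
PW = 40.71 + 14.03 + 2.07 + 0.97 + 1.91 = 59.69 ≈ 59.7 mm.
Rainfall = ε × PW = 0.53 × 59.7 = 31.6 mm.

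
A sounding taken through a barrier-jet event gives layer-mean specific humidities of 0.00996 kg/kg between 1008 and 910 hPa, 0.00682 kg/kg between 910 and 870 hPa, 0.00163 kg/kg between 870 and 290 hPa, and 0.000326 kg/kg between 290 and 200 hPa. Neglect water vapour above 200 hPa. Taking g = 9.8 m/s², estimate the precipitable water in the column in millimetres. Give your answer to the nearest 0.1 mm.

Precipitable water is the column-integrated vapour mass per unit area: PW = (1/g) Σ q̄ Δp, with q in kg/kg and Δp in Pa (1 kg/m² of water = 1 mm).
Layer 1008–910 hPa: Δp = 98 hPa = 9800 Pa, q̄ = 0.00996 kg/kg → 0.00996 × 9800 / 9.8 = 9.96 mm
Layer 910–870 hPa: Δp = 40 hPa = 4000 Pa, q̄ = 0.00682 kg/kg → 0.00682 × 4000 / 9.8 = 2.78 mm
Layer 870–290 hPa: Δp = 580 hPa = 58000 Pa, q̄ = 0.00163 kg/kg → 0.00163 × 58000 / 9.8 = 9.65 mm
Layer 290–200 hPa: Δp = 90 hPa = 9000 Pa, q̄ = 0.000326 kg/kg → 0.000326 × 9000 / 9.8 = 0.30 mm
PW = 9.96 + 2.78 + 9.65 + 0.30 = 22.69 ≈ 22.7 mm.

PW ≈ 22.7 mm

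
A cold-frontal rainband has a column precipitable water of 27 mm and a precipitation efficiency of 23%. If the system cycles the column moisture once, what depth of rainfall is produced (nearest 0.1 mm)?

Rainfall = ε × PW = 0.23 × 27 = 6.2 mm.

rainfall ≈ 6.2 mm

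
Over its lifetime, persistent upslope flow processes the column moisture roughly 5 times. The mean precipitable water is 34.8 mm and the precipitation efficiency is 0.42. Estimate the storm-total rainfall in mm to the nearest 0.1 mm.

Each cycle deposits ε × PW = 0.42 × 34.8 = 14.616 mm.
Over 5 cycles: 5 × 14.616 = 73.1 mm.

rainfall ≈ 73.1 mm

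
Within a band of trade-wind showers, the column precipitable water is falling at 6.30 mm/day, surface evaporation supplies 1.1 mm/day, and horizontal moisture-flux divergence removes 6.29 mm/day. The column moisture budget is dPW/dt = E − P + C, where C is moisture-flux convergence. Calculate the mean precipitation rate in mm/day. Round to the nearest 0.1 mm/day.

dPW/dt = -6.30 mm/day.
P = E + C − dPW/dt = 1.1 + (-6.29) − (-6.30) = 1.1 mm/day.

P ≈ 1.1 mm/day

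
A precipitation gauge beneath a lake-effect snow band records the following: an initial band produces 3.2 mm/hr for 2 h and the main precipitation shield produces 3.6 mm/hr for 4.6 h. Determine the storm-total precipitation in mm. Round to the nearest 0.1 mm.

total ≈ 23.0 mm

Total = Σ Rᵢ Δtᵢ = 3.2 × 2 + 3.6 × 4.6
      = 6.4 + 16.56 = 23.0 mm.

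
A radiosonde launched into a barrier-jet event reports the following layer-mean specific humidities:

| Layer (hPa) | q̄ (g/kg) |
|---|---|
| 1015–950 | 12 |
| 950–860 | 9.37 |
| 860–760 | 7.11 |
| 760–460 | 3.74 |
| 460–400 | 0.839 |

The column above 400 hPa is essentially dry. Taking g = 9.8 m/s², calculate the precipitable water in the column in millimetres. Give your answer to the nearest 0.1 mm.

PW ≈ 35.8 mm

Precipitable water is the column-integrated vapour mass per unit area: PW = (1/g) Σ q̄ Δp, with q in kg/kg and Δp in Pa (1 kg/m² of water = 1 mm).
Layer 1015–950 hPa: Δp = 65 hPa = 6500 Pa, q̄ = 0.012 kg/kg → 0.012 × 6500 / 9.8 = 7.96 mm
Layer 950–860 hPa: Δp = 90 hPa = 9000 Pa, q̄ = 0.00937 kg/kg → 0.00937 × 9000 / 9.8 = 8.61 mm
Layer 860–760 hPa: Δp = 100 hPa = 10000 Pa, q̄ = 0.00711 kg/kg → 0.00711 × 10000 / 9.8 = 7.26 mm
Layer 760–460 hPa: Δp = 300 hPa = 30000 Pa, q̄ = 0.00374 kg/kg → 0.00374 × 30000 / 9.8 = 11.45 mm
Layer 460–400 hPa: Δp = 60 hPa = 6000 Pa, q̄ = 0.000839 kg/kg → 0.000839 × 6000 / 9.8 = 0.51 mm
PW = 7.96 + 8.61 + 7.26 + 11.45 + 0.51 = 35.79 ≈ 35.8 mm.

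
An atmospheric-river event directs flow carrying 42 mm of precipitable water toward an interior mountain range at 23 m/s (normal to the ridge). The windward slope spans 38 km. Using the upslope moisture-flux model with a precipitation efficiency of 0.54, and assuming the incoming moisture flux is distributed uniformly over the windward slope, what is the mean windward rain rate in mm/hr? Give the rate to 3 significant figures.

R ≈ 49.4 mm/hr

Incoming column moisture flux per unit ridge length: F = V × PW = 23 × 42 = 966 mm·m/s.
Spread over the 38 km slope with efficiency ε = 0.54: R = ε·F/W = 0.54 × 966 / 38000 m = 1.373e-02 mm/s.
R = 1.373e-02 × 3600 = 49.4 mm/hr.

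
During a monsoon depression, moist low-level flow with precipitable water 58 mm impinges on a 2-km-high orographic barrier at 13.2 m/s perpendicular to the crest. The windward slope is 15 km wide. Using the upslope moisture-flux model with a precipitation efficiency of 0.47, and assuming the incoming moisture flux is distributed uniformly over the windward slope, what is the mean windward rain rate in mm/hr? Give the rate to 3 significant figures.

R ≈ 86.4 mm/hr

Incoming column moisture flux per unit ridge length: F = V × PW = 13.2 × 58 = 765.6 mm·m/s.
Spread over the 15 km slope with efficiency ε = 0.47: R = ε·F/W = 0.47 × 765.6 / 15000 m = 2.399e-02 mm/s.
R = 2.399e-02 × 3600 = 86.4 mm/hr.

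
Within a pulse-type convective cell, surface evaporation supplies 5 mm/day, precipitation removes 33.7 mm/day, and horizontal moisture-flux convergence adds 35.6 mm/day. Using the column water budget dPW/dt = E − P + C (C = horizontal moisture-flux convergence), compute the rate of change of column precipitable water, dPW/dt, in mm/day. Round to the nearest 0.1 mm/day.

dPW/dt ≈ 6.9 mm/day

dPW/dt = E − P + C = 5 − 33.7 + (35.6) = 6.9 mm/day.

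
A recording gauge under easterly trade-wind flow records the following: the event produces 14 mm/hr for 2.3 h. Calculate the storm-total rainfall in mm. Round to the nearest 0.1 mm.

total ≈ 32.2 mm

Total = Σ Rᵢ Δtᵢ = 14 × 2.3
      = 32.2 = 32.2 mm.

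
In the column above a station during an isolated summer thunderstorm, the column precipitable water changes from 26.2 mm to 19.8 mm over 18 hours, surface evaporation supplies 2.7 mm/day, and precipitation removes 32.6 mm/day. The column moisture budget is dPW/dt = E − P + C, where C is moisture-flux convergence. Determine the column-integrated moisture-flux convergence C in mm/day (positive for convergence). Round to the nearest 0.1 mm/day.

C ≈ 21.4 mm/day

dPW/dt = (19.8 − 26.2) mm / (18/24 day) = -8.533 mm/day.
C = dPW/dt − E + P = (-8.533) − 2.7 + 32.6 = 21.4 mm/day.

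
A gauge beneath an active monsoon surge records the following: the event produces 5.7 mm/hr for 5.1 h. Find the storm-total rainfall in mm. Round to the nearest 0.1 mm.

total ≈ 29.1 mm

Total = Σ Rᵢ Δtᵢ = 5.7 × 5.1
      = 29.07 = 29.1 mm.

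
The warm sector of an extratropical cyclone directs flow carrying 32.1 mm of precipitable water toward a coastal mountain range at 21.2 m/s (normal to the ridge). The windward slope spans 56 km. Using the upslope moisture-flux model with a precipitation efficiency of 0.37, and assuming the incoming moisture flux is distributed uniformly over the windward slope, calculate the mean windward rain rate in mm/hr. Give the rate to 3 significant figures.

R ≈ 16.2 mm/hr

Incoming column moisture flux per unit ridge length: F = V × PW = 21.2 × 32.1 = 680.52 mm·m/s.
Spread over the 56 km slope with efficiency ε = 0.37: R = ε·F/W = 0.37 × 680.52 / 56000 m = 4.496e-03 mm/s.
R = 4.496e-03 × 3600 = 16.2 mm/hr.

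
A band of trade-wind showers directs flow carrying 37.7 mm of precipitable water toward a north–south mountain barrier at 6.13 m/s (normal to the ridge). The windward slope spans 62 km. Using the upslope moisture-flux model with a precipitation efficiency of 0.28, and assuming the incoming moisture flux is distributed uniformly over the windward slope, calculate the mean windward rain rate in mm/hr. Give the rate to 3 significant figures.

Incoming column moisture flux per unit ridge length: F = V × PW = 6.13 × 37.7 = 231.101 mm·m/s.
Spread over the 62 km slope with efficiency ε = 0.28: R = ε·F/W = 0.28 × 231.101 / 62000 m = 1.044e-03 mm/s.
R = 1.044e-03 × 3600 = 3.76 mm/hr.

R ≈ 3.76 mm/hr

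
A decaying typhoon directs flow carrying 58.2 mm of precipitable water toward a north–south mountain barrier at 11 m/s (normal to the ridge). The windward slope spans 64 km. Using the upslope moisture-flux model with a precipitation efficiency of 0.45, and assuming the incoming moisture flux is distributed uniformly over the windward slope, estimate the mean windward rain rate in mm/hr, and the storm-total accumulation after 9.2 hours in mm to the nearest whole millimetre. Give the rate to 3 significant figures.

R ≈ 16.2 mm/hr; total ≈ 149 mm

Incoming column moisture flux per unit ridge length: F = V × PW = 11 × 58.2 = 640.2 mm·m/s.
Spread over the 64 km slope with efficiency ε = 0.45: R = ε·F/W = 0.45 × 640.2 / 64000 m = 4.501e-03 mm/s.
R = 4.501e-03 × 3600 = 16.2 mm/hr.
Over 9.2 h: total = 16.2 × 9.2 = 149.04 ≈ 149 mm.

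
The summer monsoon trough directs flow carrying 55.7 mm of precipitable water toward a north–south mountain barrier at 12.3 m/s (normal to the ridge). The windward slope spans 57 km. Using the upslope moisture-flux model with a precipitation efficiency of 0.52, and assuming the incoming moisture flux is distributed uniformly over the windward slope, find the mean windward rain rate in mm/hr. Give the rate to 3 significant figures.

R ≈ 22.5 mm/hr

Incoming column moisture flux per unit ridge length: F = V × PW = 12.3 × 55.7 = 685.11 mm·m/s.
Spread over the 57 km slope with efficiency ε = 0.52: R = ε·F/W = 0.52 × 685.11 / 57000 m = 6.250e-03 mm/s.
R = 6.250e-03 × 3600 = 22.5 mm/hr.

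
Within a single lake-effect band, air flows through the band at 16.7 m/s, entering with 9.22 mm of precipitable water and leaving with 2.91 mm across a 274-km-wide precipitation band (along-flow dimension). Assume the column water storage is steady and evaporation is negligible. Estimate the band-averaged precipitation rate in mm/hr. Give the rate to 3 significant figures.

Column moisture flux per unit crosswind length is F = V × PW.
Inflow: F_in = 16.7 × 9.22 = 153.974 mm·m/s
Outflow: F_out = 16.7 × 2.91 = 48.597 mm·m/s
Steady-state rate R = (F_in − F_out)/L = (153.974 − 48.597) / 274000 m = 3.846e-04 mm/s.
R = 3.846e-04 × 3600 = 1.38 mm/hr.

R ≈ 1.38 mm/hr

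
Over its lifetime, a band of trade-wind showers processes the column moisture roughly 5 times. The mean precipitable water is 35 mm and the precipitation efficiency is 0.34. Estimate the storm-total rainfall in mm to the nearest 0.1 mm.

Each cycle deposits ε × PW = 0.34 × 35 = 11.9 mm.
Over 5 cycles: 5 × 11.9 = 59.5 mm.

rainfall ≈ 59.5 mm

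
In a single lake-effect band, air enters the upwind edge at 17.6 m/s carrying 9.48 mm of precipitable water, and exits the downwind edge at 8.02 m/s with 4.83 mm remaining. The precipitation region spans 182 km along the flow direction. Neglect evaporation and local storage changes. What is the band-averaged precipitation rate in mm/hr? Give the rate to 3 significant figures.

Column moisture flux per unit crosswind length is F = V × PW.
Inflow: F_in = 17.6 × 9.48 = 166.848 mm·m/s
Outflow: F_out = 8.02 × 4.83 = 38.7366 mm·m/s
Steady-state rate R = (F_in − F_out)/L = (166.848 − 38.7366) / 182000 m = 7.039e-04 mm/s.
R = 7.039e-04 × 3600 = 2.53 mm/hr.

R ≈ 2.53 mm/hr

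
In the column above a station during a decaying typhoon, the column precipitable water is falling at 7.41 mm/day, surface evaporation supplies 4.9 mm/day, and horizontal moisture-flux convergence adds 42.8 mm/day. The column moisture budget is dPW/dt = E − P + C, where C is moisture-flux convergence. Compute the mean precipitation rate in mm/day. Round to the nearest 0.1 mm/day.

P ≈ 55.1 mm/day

dPW/dt = -7.41 mm/day.
P = E + C − dPW/dt = 4.9 + (42.8) − (-7.41) = 55.1 mm/day.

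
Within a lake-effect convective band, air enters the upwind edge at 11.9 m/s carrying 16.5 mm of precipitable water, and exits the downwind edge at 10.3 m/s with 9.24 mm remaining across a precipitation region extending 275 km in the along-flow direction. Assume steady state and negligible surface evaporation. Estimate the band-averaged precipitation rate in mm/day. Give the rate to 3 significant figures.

R ≈ 31.8 mm/day

Column moisture flux per unit crosswind length is F = V × PW.
Inflow: F_in = 11.9 × 16.5 = 196.35 mm·m/s
Outflow: F_out = 10.3 × 9.24 = 95.172 mm·m/s
Steady-state rate R = (F_in − F_out)/L = (196.35 − 95.172) / 275000 m = 3.679e-04 mm/s.
R = 3.679e-04 × 3600 × 24 = 31.8 mm/day.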